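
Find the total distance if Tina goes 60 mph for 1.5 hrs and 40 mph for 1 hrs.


Leg 1 distance:
60 x 1.5 = 90 miles
Leg 2 distance:
40 x 1 = 40 miles
Total distance:
90 + 40 = 130 miles

130 miles


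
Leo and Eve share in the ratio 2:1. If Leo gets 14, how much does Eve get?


Find the multiplier:
14 / 2 = 7
Apply to Eve's share:
1 x 7 = 7

7


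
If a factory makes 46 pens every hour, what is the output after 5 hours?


Production rate: 46 pens per hour
Time: 5 hours
Total: 46 x 5 = 230 pens

230 pens


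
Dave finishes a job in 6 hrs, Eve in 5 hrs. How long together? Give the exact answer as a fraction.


Dave's rate: 1/6 of the job per hour
Eve's rate: 1/5 of the job per hour
Combined rate: 1/6 + 1/5 = 11/30 per hour
Time = 1 / (11/30) = 30/11 hours (≈ 2.73 hours)

30/11 hours


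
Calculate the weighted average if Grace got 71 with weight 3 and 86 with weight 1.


Weighted sum:
3 x 71 + 1 x 86 = 299
Total weight:
3 + 1 = 4
Weighted average:
299 / 4 = 74.75

74.75


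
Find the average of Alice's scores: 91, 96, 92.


Add the scores:
91 + 96 + 92 = 279
Divide by the number of tests:
279 / 3 = 93

93


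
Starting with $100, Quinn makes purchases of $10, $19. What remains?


Add up expenses:
$10 + $19 = $29
Subtract from budget:
$100 - $29 = $71

$71


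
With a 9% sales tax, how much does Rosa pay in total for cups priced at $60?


Calculate the tax:
9% of $60 = $5.40
Add tax to price:
$60 + $5.40 = $65.40

$65.40


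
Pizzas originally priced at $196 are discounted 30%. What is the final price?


Calculate the discount amount:
30% of $196 = $58.80
Subtract from original:
$196 - $58.80 = $137.20

$137.20


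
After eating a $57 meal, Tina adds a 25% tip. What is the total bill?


Calculate the tip:
25% of $57 = $14.25
Add tip to meal cost:
$57 + $14.25 = $71.25

$71.25


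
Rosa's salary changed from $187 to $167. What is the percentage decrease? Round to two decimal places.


Find the absolute change:
|167 - 187| = 20
Divide by original and multiply by 100:
20 / 187 x 100 = 10.6951...% ≈ 10.7%

10.7%


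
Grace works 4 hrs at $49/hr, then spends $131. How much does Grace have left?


Calculate earnings:
4 x $49 = $196
Subtract spending:
$196 - $131 = $65

$65


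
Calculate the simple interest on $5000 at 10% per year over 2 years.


Use the formula I = P x R x T / 100
P x R x T = 5000 x 10 x 2 = 100000
I = 100000 / 100 = $1000

$1000


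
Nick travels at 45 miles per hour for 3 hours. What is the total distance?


Use the formula: distance = speed x time
Speed = 45 mph, Time = 3 hours
45 x 3 = 135 miles

135 miles


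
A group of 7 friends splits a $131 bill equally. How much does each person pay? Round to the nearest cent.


Total bill: $131
Number of people: 7
Each pays: $131 / 7 = $18.7142... ≈ $18.71

$18.71


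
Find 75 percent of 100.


Convert percentage to decimal:
75% = 0.75
Multiply:
100 x 0.75 = 75

75


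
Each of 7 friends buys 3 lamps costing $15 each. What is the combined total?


Cost per person:
3 x $15 = $45
Group total:
7 x $45 = $315

$315


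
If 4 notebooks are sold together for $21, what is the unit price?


Total cost: $21
Number of items: 4
Unit price: $21 / 4 = $5.25

$5.25


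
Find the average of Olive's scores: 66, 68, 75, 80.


Add the scores:
66 + 68 + 75 + 80 = 289
Divide by the number of tests:
289 / 4 = 72.25

72.25


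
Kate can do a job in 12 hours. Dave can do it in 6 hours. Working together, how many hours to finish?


Kate's rate: 1/12 of the job per hour
Dave's rate: 1/6 of the job per hour
Combined rate: 1/12 + 1/6 = 1/4 per hour
Time = 1 / (1/4) = 4 hours

4 hours


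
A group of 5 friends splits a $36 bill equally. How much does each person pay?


Total bill: $36
Number of people: 5
Each pays: $36 / 5 = $7.20

$7.20


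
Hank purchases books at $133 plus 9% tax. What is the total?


Calculate the tax:
9% of $133 = $11.97
Add tax to price:
$133 + $11.97 = $144.97

$144.97


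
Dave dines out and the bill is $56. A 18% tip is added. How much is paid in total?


Calculate the tip:
18% of $56 = $10.08
Add tip to meal cost:
$56 + $10.08 = $66.08

$66.08


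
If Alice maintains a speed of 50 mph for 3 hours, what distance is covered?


Use the formula: distance = speed x time
Speed = 50 mph, Time = 3 hours
50 x 3 = 150 miles

150 miles


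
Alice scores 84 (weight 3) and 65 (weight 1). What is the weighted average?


Weighted sum:
3 x 84 + 1 x 65 = 317
Total weight:
3 + 1 = 4
Weighted average:
317 / 4 = 79.25

79.25


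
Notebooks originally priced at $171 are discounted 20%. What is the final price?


Calculate the discount amount:
20% of $171 = $34.20
Subtract from original:
$171 - $34.20 = $136.80

$136.80


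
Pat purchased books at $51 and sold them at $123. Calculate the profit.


Selling price = $123
Cost price = $51
Profit = selling price - cost price:
Profit = $123 - $51 = $72

$72


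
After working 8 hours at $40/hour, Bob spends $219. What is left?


Calculate earnings:
8 x $40 = $320
Subtract spending:
$320 - $219 = $101

$101


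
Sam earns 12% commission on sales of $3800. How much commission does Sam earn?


Convert rate to decimal:
12% = 0.12
Multiply by sales:
$3800 x 0.12 = $456

$456


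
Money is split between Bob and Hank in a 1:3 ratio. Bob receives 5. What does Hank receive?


Find the multiplier:
5 / 1 = 5
Apply to Hank's share:
3 x 5 = 15

15


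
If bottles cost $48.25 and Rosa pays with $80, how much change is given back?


Start with the amount paid:
$80
Subtract the price:
$80 - $48.25 = $31.75

$31.75


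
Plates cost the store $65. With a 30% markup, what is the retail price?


Calculate the markup amount:
30% of $65 = $19.50
Add to cost:
$65 + $19.50 = $84.50

$84.50


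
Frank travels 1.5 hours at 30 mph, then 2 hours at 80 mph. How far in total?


Leg 1 distance:
30 x 1.5 = 45 miles
Leg 2 distance:
80 x 2 = 160 miles
Total distance:
45 + 160 = 205 miles

205 miles


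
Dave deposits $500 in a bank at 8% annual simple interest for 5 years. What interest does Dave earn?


Use the formula I = P x R x T / 100
P x R x T = 500 x 8 x 5 = 20000
I = 20000 / 100 = $200

$200


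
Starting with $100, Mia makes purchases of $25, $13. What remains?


Add up expenses:
$25 + $13 = $38
Subtract from budget:
$100 - $38 = $62

$62


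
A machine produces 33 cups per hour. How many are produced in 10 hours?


Production rate: 33 cups per hour
Time: 10 hours
Total: 33 x 10 = 330 cups

330 cups


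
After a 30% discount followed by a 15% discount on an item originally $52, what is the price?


First discount:
30% of $52 = $15.60
Price after first discount:
$52 - $15.60 = $36.40
Second discount:
15% of $36.40 = $5.46
Final price:
$36.40 - $5.46 = $30.94

$30.94


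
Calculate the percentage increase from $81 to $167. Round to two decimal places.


Find the absolute change:
|167 - 81| = 86
Divide by original and multiply by 100:
86 / 81 x 100 = 106.1728...% ≈ 106.17%

106.17%


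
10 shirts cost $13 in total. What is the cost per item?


Total cost: $13
Number of items: 10
Unit price: $13 / 10 = $1.30

$1.30


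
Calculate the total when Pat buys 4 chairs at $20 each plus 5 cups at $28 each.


Cost of chairs:
4 x $20 = $80
Cost of cups:
5 x $28 = $140
Add both:
$80 + $140 = $220

$220


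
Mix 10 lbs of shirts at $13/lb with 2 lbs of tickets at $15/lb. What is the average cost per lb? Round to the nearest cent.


Cost of shirts:
10 x $13 = $130
Cost of tickets:
2 x $15 = $30
Total cost: $130 + $30 = $160
Total weight: 12 lbs
Average: $160 / 12 = $13.3333... ≈ $13.33/lb

$13.33/lb


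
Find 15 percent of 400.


Convert percentage to decimal:
15% = 0.15
Multiply:
400 x 0.15 = 60

60


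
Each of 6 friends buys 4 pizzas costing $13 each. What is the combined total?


Cost per person:
4 x $13 = $52
Group total:
6 x $52 = $312

$312


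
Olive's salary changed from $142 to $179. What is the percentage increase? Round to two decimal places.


Find the absolute change:
|179 - 142| = 37
Divide by original and multiply by 100:
37 / 142 x 100 = 26.0563...% ≈ 26.06%

26.06%


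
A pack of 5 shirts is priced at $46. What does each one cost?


Total cost: $46
Number of items: 5
Unit price: $46 / 5 = $9.20

$9.20


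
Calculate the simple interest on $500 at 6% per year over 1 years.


Use the formula I = P x R x T / 100
P x R x T = 500 x 6 x 1 = 3000
I = 3000 / 100 = $30

$30


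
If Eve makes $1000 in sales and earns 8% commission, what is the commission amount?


Convert rate to decimal:
8% = 0.08
Multiply by sales:
$1000 x 0.08 = $80

$80


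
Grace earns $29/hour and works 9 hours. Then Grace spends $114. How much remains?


Calculate earnings:
9 x $29 = $261
Subtract spending:
$261 - $114 = $147

$147


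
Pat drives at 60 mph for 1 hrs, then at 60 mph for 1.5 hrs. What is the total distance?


Leg 1 distance:
60 x 1 = 60 miles
Leg 2 distance:
60 x 1.5 = 90 miles
Total distance:
60 + 90 = 150 miles

150 miles


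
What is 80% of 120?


Convert percentage to decimal:
80% = 0.8
Multiply:
120 x 0.8 = 96

96


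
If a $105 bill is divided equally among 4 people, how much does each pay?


Total bill: $105
Number of people: 4
Each pays: $105 / 4 = $26.25

$26.25


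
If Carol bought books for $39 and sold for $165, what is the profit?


Selling price = $165
Cost price = $39
Profit = selling price - cost price:
Profit = $165 - $39 = $126

$126


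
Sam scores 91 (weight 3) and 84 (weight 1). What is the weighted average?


Weighted sum:
3 x 91 + 1 x 84 = 357
Total weight:
3 + 1 = 4
Weighted average:
357 / 4 = 89.25

89.25


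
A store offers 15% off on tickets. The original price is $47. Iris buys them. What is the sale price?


Calculate the discount amount:
15% of $47 = $7.05
Subtract from original:
$47 - $7.05 = $39.95

$39.95


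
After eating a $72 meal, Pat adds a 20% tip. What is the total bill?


Calculate the tip:
20% of $72 = $14.40
Add tip to meal cost:
$72 + $14.40 = $86.40

$86.40


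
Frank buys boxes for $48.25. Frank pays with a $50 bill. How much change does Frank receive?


Start with the amount paid:
$50
Subtract the price:
$50 - $48.25 = $1.75

$1.75


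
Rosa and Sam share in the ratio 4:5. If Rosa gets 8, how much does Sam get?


Find the multiplier:
8 / 4 = 2
Apply to Sam's share:
5 x 2 = 10

10


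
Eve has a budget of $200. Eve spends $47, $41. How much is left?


Add up expenses:
$47 + $41 = $88
Subtract from budget:
$200 - $88 = $112

$112


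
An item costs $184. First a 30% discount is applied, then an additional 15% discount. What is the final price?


First discount:
30% of $184 = $55.20
Price after first discount:
$184 - $55.20 = $128.80
Second discount:
15% of $128.80 = $19.32
Final price:
$128.80 - $19.32 = $109.48

$109.48


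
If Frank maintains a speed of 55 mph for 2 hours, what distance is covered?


Use the formula: distance = speed x time
Speed = 55 mph, Time = 2 hours
55 x 2 = 110 miles

110 miles


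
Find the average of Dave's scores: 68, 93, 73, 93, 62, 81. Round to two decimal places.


Add the scores:
68 + 93 + 73 + 93 + 62 + 81 = 470
Divide by the number of tests:
470 / 6 = 78.3333... ≈ 78.33

78.33


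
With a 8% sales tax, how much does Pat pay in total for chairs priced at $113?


Calculate the tax:
8% of $113 = $9.04
Add tax to price:
$113 + $9.04 = $122.04

$122.04


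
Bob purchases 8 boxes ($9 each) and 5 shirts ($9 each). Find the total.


Cost of boxes:
8 x $9 = $72
Cost of shirts:
5 x $9 = $45
Add both:
$72 + $45 = $117

$117


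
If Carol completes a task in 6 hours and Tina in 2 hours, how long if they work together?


Carol's rate: 1/6 of the job per hour
Tina's rate: 1/2 of the job per hour
Combined rate: 1/6 + 1/2 = 2/3 per hour
Time = 1 / (2/3) = 3/2 = 1.5 hours

1.5 hours


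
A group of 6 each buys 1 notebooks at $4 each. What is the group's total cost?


Cost per person:
1 x $4 = $4
Group total:
6 x $4 = $24

$24


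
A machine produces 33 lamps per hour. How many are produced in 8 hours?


Production rate: 33 lamps per hour
Time: 8 hours
Total: 33 x 8 = 264 lamps

264 lamps


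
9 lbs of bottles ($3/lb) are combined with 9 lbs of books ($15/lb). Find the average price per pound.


Cost of bottles:
9 x $3 = $27
Cost of books:
9 x $15 = $135
Total cost: $27 + $135 = $162
Total weight: 18 lbs
Average: $162 / 18 = $9/lb

$9/lb


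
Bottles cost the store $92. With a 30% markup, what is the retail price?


Calculate the markup amount:
30% of $92 = $27.60
Add to cost:
$92 + $27.60 = $119.60

$119.60


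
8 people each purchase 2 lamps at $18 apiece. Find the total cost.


Cost per person:
2 x $18 = $36
Group total:
8 x $36 = $288

$288


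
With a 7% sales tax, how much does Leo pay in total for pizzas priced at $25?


Calculate the tax:
7% of $25 = $1.75
Add tax to price:
$25 + $1.75 = $26.75

$26.75


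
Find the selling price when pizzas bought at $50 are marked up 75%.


Calculate the markup amount:
75% of $50 = $37.50
Add to cost:
$50 + $37.50 = $87.50

$87.50


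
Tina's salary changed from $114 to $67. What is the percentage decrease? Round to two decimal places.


Find the absolute change:
|67 - 114| = 47
Divide by original and multiply by 100:
47 / 114 x 100 = 41.2280...% ≈ 41.23%

41.23%


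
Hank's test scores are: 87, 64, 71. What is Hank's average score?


Add the scores:
87 + 64 + 71 = 222
Divide by the number of tests:
222 / 3 = 74

74


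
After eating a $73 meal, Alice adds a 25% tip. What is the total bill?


Calculate the tip:
25% of $73 = $18.25
Add tip to meal cost:
$73 + $18.25 = $91.25

$91.25


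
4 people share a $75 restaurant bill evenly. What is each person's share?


Total bill: $75
Number of people: 4
Each pays: $75 / 4 = $18.75

$18.75


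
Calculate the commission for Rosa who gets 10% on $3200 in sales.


Convert rate to decimal:
10% = 0.1
Multiply by sales:
$3200 x 0.1 = $320

$320


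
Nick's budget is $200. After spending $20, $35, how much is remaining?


Add up expenses:
$20 + $35 = $55
Subtract from budget:
$200 - $55 = $145

$145


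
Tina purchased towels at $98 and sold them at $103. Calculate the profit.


Selling price = $103
Cost price = $98
Profit = selling price - cost price:
Profit = $103 - $98 = $5

$5


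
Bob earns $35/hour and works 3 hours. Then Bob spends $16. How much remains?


Calculate earnings:
3 x $35 = $105
Subtract spending:
$105 - $16 = $89

$89


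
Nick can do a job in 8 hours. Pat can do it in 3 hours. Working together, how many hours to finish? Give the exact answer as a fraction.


Nick's rate: 1/8 of the job per hour
Pat's rate: 1/3 of the job per hour
Combined rate: 1/8 + 1/3 = 11/24 per hour
Time = 1 / (11/24) = 24/11 hours (≈ 2.18 hours)

24/11 hours


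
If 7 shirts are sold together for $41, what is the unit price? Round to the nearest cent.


Total cost: $41
Number of items: 7
Unit price: $41 / 7 = $5.8571... ≈ $5.86

$5.86


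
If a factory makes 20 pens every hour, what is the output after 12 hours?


Production rate: 20 pens per hour
Time: 12 hours
Total: 20 x 12 = 240 pens

240 pens


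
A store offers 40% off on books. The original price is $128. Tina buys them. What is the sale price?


Calculate the discount amount:
40% of $128 = $51.20
Subtract from original:
$128 - $51.20 = $76.80

$76.80


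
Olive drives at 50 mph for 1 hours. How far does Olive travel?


Use the formula: distance = speed x time
Speed = 50 mph, Time = 1 hours
50 x 1 = 50 miles

50 miles


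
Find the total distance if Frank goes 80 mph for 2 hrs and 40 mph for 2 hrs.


Leg 1 distance:
80 x 2 = 160 miles
Leg 2 distance:
40 x 2 = 80 miles
Total distance:
160 + 80 = 240 miles

240 miles


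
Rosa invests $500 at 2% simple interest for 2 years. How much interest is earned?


Use the formula I = P x R x T / 100
P x R x T = 500 x 2 x 2 = 2000
I = 2000 / 100 = $20

$20


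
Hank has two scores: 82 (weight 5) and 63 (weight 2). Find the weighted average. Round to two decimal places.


Weighted sum:
5 x 82 + 2 x 63 = 536
Total weight:
5 + 2 = 7
Weighted average:
536 / 7 = 76.5714... ≈ 76.57

76.57


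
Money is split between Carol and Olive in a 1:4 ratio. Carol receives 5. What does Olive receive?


Find the multiplier:
5 / 1 = 5
Apply to Olive's share:
4 x 5 = 20

20


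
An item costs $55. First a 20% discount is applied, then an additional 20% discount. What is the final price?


First discount:
20% of $55 = $11
Price after first discount:
$55 - $11 = $44
Second discount:
20% of $44 = $8.80
Final price:
$44 - $8.80 = $35.20

$35.20


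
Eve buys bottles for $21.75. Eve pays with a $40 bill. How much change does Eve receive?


Start with the amount paid:
$40
Subtract the price:
$40 - $21.75 = $18.25

$18.25


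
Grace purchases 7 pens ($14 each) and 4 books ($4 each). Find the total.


Cost of pens:
7 x $14 = $98
Cost of books:
4 x $4 = $16
Add both:
$98 + $16 = $114

$114


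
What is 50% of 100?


Convert percentage to decimal:
50% = 0.5
Multiply:
100 x 0.5 = 50

50


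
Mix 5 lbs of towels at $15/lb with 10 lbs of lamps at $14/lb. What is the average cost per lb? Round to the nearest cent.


Cost of towels:
5 x $15 = $75
Cost of lamps:
10 x $14 = $140
Total cost: $75 + $140 = $215
Total weight: 15 lbs
Average: $215 / 15 = $14.3333... ≈ $14.33/lb

$14.33/lb


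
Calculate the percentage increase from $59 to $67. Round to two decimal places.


Find the absolute change:
|67 - 59| = 8
Divide by original and multiply by 100:
8 / 59 x 100 = 13.5593...% ≈ 13.56%

13.56%


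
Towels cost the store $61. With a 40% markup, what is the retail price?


Calculate the markup amount:
40% of $61 = $24.40
Add to cost:
$61 + $24.40 = $85.40

$85.40


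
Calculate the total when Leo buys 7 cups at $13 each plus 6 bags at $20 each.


Cost of cups:
7 x $13 = $91
Cost of bags:
6 x $20 = $120
Add both:
$91 + $120 = $211

$211


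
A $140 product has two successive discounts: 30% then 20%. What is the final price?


First discount:
30% of $140 = $42
Price after first discount:
$140 - $42 = $98
Second discount:
20% of $98 = $19.60
Final price:
$98 - $19.60 = $78.40

$78.40


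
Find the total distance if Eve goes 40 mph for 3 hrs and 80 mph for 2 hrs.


Leg 1 distance:
40 x 3 = 120 miles
Leg 2 distance:
80 x 2 = 160 miles
Total distance:
120 + 160 = 280 miles

280 miles


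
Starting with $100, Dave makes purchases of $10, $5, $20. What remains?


Add up expenses:
$10 + $5 + $20 = $35
Subtract from budget:
$100 - $35 = $65

$65


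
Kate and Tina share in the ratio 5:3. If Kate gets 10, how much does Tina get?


Find the multiplier:
10 / 5 = 2
Apply to Tina's share:
3 x 2 = 6

6


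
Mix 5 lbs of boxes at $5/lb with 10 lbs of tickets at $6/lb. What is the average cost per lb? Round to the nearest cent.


Cost of boxes:
5 x $5 = $25
Cost of tickets:
10 x $6 = $60
Total cost: $25 + $60 = $85
Total weight: 15 lbs
Average: $85 / 15 = $5.6666... ≈ $5.67/lb

$5.67/lb


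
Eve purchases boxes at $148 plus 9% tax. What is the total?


Calculate the tax:
9% of $148 = $13.32
Add tax to price:
$148 + $13.32 = $161.32

$161.32


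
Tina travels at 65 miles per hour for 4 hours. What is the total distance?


Use the formula: distance = speed x time
Speed = 65 mph, Time = 4 hours
65 x 4 = 260 miles

260 miles


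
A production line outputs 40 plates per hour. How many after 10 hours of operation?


Production rate: 40 plates per hour
Time: 10 hours
Total: 40 x 10 = 400 plates

400 plates


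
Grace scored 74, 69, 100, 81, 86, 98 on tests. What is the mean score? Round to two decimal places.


Add the scores:
74 + 69 + 100 + 81 + 86 + 98 = 508
Divide by the number of tests:
508 / 6 = 84.6666... ≈ 84.67

84.67


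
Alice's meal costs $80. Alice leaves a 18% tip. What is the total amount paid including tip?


Calculate the tip:
18% of $80 = $14.40
Add tip to meal cost:
$80 + $14.40 = $94.40

$94.40


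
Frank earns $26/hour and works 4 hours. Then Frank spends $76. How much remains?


Calculate earnings:
4 x $26 = $104
Subtract spending:
$104 - $76 = $28

$28


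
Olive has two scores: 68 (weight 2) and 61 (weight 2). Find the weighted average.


Weighted sum:
2 x 68 + 2 x 61 = 258
Total weight:
2 + 2 = 4
Weighted average:
258 / 4 = 64.5

64.5


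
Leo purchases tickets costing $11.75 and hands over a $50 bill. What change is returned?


Start with the amount paid:
$50
Subtract the price:
$50 - $11.75 = $38.25

$38.25


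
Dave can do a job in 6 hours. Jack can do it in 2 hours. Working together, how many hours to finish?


Dave's rate: 1/6 of the job per hour
Jack's rate: 1/2 of the job per hour
Combined rate: 1/6 + 1/2 = 2/3 per hour
Time = 1 / (2/3) = 3/2 = 1.5 hours

1.5 hours


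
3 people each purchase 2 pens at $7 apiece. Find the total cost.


Cost per person:
2 x $7 = $14
Group total:
3 x $14 = $42

$42


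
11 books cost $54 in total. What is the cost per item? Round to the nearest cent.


Total cost: $54
Number of items: 11
Unit price: $54 / 11 = $4.9090... ≈ $4.91

$4.91


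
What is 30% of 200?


Convert percentage to decimal:
30% = 0.3
Multiply:
200 x 0.3 = 60

60


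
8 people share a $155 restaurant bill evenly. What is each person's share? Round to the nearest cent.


Total bill: $155
Number of people: 8
Each pays: $155 / 8 = $19.375 ≈ $19.38

$19.38


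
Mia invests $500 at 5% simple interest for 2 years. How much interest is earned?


Use the formula I = P x R x T / 100
P x R x T = 500 x 5 x 2 = 5000
I = 5000 / 100 = $50

$50


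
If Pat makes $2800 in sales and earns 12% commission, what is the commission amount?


Convert rate to decimal:
12% = 0.12
Multiply by sales:
$2800 x 0.12 = $336

$336


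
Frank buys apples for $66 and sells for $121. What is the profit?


Selling price = $121
Cost price = $66
Profit = selling price - cost price:
Profit = $121 - $66 = $55

$55


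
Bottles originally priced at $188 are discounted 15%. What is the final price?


Calculate the discount amount:
15% of $188 = $28.20
Subtract from original:
$188 - $28.20 = $159.80

$159.80


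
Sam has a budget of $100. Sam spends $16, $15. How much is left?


Add up expenses:
$16 + $15 = $31
Subtract from budget:
$100 - $31 = $69

$69


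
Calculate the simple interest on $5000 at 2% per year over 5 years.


Use the formula I = P x R x T / 100
P x R x T = 5000 x 2 x 5 = 50000
I = 50000 / 100 = $500

$500


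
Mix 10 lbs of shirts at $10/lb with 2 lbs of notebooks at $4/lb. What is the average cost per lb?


Cost of shirts:
10 x $10 = $100
Cost of notebooks:
2 x $4 = $8
Total cost: $100 + $8 = $108
Total weight: 12 lbs
Average: $108 / 12 = $9/lb

$9/lb


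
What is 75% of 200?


Convert percentage to decimal:
75% = 0.75
Multiply:
200 x 0.75 = 150

150


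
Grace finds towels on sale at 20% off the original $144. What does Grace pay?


Calculate the discount amount:
20% of $144 = $28.80
Subtract from original:
$144 - $28.80 = $115.20

$115.20


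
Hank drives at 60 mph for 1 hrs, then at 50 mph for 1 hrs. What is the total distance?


Leg 1 distance:
60 x 1 = 60 miles
Leg 2 distance:
50 x 1 = 50 miles
Total distance:
60 + 50 = 110 miles

110 miles


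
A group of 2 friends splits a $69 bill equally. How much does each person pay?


Total bill: $69
Number of people: 2
Each pays: $69 / 2 = $34.50

$34.50


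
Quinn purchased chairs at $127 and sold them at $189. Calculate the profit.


Selling price = $189
Cost price = $127
Profit = selling price - cost price:
Profit = $189 - $127 = $62

$62


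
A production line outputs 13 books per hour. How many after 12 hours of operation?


Production rate: 13 books per hour
Time: 12 hours
Total: 13 x 12 = 156 books

156 books


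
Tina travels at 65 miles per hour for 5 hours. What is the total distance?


Use the formula: distance = speed x time
Speed = 65 mph, Time = 5 hours
65 x 5 = 325 miles

325 miles


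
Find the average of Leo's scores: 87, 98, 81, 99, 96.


Add the scores:
87 + 98 + 81 + 99 + 96 = 461
Divide by the number of tests:
461 / 5 = 92.2

92.2


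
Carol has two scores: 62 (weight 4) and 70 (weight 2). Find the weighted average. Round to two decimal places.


Weighted sum:
4 x 62 + 2 x 70 = 388
Total weight:
4 + 2 = 6
Weighted average:
388 / 6 = 64.6666... ≈ 64.67

64.67


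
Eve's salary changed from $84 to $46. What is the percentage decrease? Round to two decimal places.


Find the absolute change:
|46 - 84| = 38
Divide by original and multiply by 100:
38 / 84 x 100 = 45.2380...% ≈ 45.24%

45.24%


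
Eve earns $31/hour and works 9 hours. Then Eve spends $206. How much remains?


Calculate earnings:
9 x $31 = $279
Subtract spending:
$279 - $206 = $73

$73


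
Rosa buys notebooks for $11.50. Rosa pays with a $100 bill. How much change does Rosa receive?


Start with the amount paid:
$100
Subtract the price:
$100 - $11.50 = $88.50

$88.50


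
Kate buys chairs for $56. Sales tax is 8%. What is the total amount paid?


Calculate the tax:
8% of $56 = $4.48
Add tax to price:
$56 + $4.48 = $60.48

$60.48


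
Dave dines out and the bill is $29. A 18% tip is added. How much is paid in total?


Calculate the tip:
18% of $29 = $5.22
Add tip to meal cost:
$29 + $5.22 = $34.22

$34.22


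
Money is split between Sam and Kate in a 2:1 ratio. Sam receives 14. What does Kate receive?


Find the multiplier:
14 / 2 = 7
Apply to Kate's share:
1 x 7 = 7

7


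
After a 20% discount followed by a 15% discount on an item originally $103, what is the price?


First discount:
20% of $103 = $20.60
Price after first discount:
$103 - $20.60 = $82.40
Second discount:
15% of $82.40 = $12.36
Final price:
$82.40 - $12.36 = $70.04

$70.04


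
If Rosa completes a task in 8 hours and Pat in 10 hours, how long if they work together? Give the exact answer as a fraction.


Rosa's rate: 1/8 of the job per hour
Pat's rate: 1/10 of the job per hour
Combined rate: 1/8 + 1/10 = 9/40 per hour
Time = 1 / (9/40) = 40/9 hours (≈ 4.44 hours)

40/9 hours


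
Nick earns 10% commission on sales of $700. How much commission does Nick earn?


Convert rate to decimal:
10% = 0.1
Multiply by sales:
$700 x 0.1 = $70

$70


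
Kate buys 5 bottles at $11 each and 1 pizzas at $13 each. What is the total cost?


Cost of bottles:
5 x $11 = $55
Cost of pizzas:
1 x $13 = $13
Add both:
$55 + $13 = $68

$68


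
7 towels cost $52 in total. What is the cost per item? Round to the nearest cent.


Total cost: $52
Number of items: 7
Unit price: $52 / 7 = $7.4285... ≈ $7.43

$7.43


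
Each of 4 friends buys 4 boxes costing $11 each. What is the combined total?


Cost per person:
4 x $11 = $44
Group total:
4 x $44 = $176

$176


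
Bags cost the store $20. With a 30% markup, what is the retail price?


Calculate the markup amount:
30% of $20 = $6
Add to cost:
$20 + $6 = $26

$26


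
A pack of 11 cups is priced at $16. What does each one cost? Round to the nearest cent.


Total cost: $16
Number of items: 11
Unit price: $16 / 11 = $1.4545... ≈ $1.45

$1.45


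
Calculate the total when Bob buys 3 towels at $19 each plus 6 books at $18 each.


Cost of towels:
3 x $19 = $57
Cost of books:
6 x $18 = $108
Add both:
$57 + $108 = $165

$165


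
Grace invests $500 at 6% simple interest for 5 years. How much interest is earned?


Use the formula I = P x R x T / 100
P x R x T = 500 x 6 x 5 = 15000
I = 15000 / 100 = $150

$150


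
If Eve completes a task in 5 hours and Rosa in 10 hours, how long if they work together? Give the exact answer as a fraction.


Eve's rate: 1/5 of the job per hour
Rosa's rate: 1/10 of the job per hour
Combined rate: 1/5 + 1/10 = 3/10 per hour
Time = 1 / (3/10) = 10/3 hours (≈ 3.33 hours)

10/3 hours


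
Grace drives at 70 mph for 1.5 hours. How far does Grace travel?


Use the formula: distance = speed x time
Speed = 70 mph, Time = 1.5 hours
70 x 1.5 = 105 miles

105 miles


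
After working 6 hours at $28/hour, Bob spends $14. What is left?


Calculate earnings:
6 x $28 = $168
Subtract spending:
$168 - $14 = $154

$154


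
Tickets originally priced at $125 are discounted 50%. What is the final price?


Calculate the discount amount:
50% of $125 = $62.50
Subtract from original:
$125 - $62.50 = $62.50

$62.50


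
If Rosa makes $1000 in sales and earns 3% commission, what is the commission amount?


Convert rate to decimal:
3% = 0.03
Multiply by sales:
$1000 x 0.03 = $30

$30


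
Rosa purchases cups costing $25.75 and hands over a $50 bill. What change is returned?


Start with the amount paid:
$50
Subtract the price:
$50 - $25.75 = $24.25

$24.25


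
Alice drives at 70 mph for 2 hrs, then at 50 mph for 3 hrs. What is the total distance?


Leg 1 distance:
70 x 2 = 140 miles
Leg 2 distance:
50 x 3 = 150 miles
Total distance:
140 + 150 = 290 miles

290 miles


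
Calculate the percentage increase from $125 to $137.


Find the absolute change:
|137 - 125| = 12
Divide by original and multiply by 100:
12 / 125 x 100 = 9.6%

9.6%


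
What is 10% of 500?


Convert percentage to decimal:
10% = 0.1
Multiply:
500 x 0.1 = 50

50


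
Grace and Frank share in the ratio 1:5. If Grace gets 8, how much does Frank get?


Find the multiplier:
8 / 1 = 8
Apply to Frank's share:
5 x 8 = 40

40


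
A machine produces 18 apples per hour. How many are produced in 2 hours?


Production rate: 18 apples per hour
Time: 2 hours
Total: 18 x 2 = 36 apples

36 apples


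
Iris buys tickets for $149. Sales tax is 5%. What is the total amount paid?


Calculate the tax:
5% of $149 = $7.45
Add tax to price:
$149 + $7.45 = $156.45

$156.45


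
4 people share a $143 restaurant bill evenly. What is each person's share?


Total bill: $143
Number of people: 4
Each pays: $143 / 4 = $35.75

$35.75


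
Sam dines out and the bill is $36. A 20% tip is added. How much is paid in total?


Calculate the tip:
20% of $36 = $7.20
Add tip to meal cost:
$36 + $7.20 = $43.20

$43.20


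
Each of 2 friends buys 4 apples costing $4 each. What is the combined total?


Cost per person:
4 x $4 = $16
Group total:
2 x $16 = $32

$32


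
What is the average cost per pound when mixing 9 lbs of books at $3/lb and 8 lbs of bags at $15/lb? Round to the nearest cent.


Cost of books:
9 x $3 = $27
Cost of bags:
8 x $15 = $120
Total cost: $27 + $120 = $147
Total weight: 17 lbs
Average: $147 / 17 = $8.6470... ≈ $8.65/lb

$8.65/lb


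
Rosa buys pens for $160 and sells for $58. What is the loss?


Selling price = $58
Cost price = $160
Loss = cost price - selling price:
Loss = $160 - $58 = $102

$102


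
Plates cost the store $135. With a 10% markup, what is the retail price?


Calculate the markup amount:
10% of $135 = $13.50
Add to cost:
$135 + $13.50 = $148.50

$148.50


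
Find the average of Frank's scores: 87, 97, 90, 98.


Add the scores:
87 + 97 + 90 + 98 = 372
Divide by the number of tests:
372 / 4 = 93

93


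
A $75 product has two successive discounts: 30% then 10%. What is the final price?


First discount:
30% of $75 = $22.50
Price after first discount:
$75 - $22.50 = $52.50
Second discount:
10% of $52.50 = $5.25
Final price:
$52.50 - $5.25 = $47.25

$47.25


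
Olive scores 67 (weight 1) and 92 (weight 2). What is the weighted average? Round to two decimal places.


Weighted sum:
1 x 67 + 2 x 92 = 251
Total weight:
1 + 2 = 3
Weighted average:
251 / 3 = 83.6666... ≈ 83.67

83.67


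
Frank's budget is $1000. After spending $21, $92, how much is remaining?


Add up expenses:
$21 + $92 = $113
Subtract from budget:
$1000 - $113 = $887

$887


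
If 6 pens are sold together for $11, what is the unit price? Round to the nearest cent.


Total cost: $11
Number of items: 6
Unit price: $11 / 6 = $1.8333... ≈ $1.83

$1.83


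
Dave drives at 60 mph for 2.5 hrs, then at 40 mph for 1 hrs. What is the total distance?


Leg 1 distance:
60 x 2.5 = 150 miles
Leg 2 distance:
40 x 1 = 40 miles
Total distance:
150 + 40 = 190 miles

190 miles


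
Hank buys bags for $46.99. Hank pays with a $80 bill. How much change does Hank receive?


Start with the amount paid:
$80
Subtract the price:
$80 - $46.99 = $33.01

$33.01


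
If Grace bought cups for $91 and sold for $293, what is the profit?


Selling price = $293
Cost price = $91
Profit = selling price - cost price:
Profit = $293 - $91 = $202

$202


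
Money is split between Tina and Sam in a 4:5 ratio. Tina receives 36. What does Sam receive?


Find the multiplier:
36 / 4 = 9
Apply to Sam's share:
5 x 9 = 45

45


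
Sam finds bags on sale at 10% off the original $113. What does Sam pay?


Calculate the discount amount:
10% of $113 = $11.30
Subtract from original:
$113 - $11.30 = $101.70

$101.70


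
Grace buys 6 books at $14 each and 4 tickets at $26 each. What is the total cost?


Cost of books:
6 x $14 = $84
Cost of tickets:
4 x $26 = $104
Add both:
$84 + $104 = $188

$188


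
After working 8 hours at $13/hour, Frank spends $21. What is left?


Calculate earnings:
8 x $13 = $104
Subtract spending:
$104 - $21 = $83

$83


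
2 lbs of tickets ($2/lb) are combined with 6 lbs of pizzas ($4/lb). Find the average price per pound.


Cost of tickets:
2 x $2 = $4
Cost of pizzas:
6 x $4 = $24
Total cost: $4 + $24 = $28
Total weight: 8 lbs
Average: $28 / 8 = $3.50/lb

$3.50/lb


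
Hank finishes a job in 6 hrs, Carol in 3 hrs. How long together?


Hank's rate: 1/6 of the job per hour
Carol's rate: 1/3 of the job per hour
Combined rate: 1/6 + 1/3 = 1/2 per hour
Time = 1 / (1/2) = 2 hours

2 hours


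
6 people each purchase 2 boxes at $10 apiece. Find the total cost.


Cost per person:
2 x $10 = $20
Group total:
6 x $20 = $120

$120


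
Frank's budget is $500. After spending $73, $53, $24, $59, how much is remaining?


Add up expenses:
$73 + $53 + $24 + $59 = $209
Subtract from budget:
$500 - $209 = $291

$291


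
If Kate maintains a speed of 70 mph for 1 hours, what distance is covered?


Use the formula: distance = speed x time
Speed = 70 mph, Time = 1 hours
70 x 1 = 70 miles

70 miles


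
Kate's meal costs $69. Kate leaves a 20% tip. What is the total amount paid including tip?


Calculate the tip:
20% of $69 = $13.80
Add tip to meal cost:
$69 + $13.80 = $82.80

$82.80


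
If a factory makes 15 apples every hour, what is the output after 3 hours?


Production rate: 15 apples per hour
Time: 3 hours
Total: 15 x 3 = 45 apples

45 apples


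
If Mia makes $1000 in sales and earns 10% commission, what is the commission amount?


Convert rate to decimal:
10% = 0.1
Multiply by sales:
$1000 x 0.1 = $100

$100


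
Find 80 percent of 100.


Convert percentage to decimal:
80% = 0.8
Multiply:
100 x 0.8 = 80

80


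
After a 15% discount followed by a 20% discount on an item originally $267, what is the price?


First discount:
15% of $267 = $40.05
Price after first discount:
$267 - $40.05 = $226.95
Second discount:
20% of $226.95 = $45.39
Final price:
$226.95 - $45.39 = $181.56

$181.56


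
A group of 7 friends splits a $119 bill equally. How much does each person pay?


Total bill: $119
Number of people: 7
Each pays: $119 / 7 = $17

$17


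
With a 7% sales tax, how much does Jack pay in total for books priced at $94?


Calculate the tax:
7% of $94 = $6.58
Add tax to price:
$94 + $6.58 = $100.58

$100.58


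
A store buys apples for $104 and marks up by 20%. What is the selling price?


Calculate the markup amount:
20% of $104 = $20.80
Add to cost:
$104 + $20.80 = $124.80

$124.80


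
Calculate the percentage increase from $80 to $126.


Find the absolute change:
|126 - 80| = 46
Divide by original and multiply by 100:
46 / 80 x 100 = 57.5%

57.5%


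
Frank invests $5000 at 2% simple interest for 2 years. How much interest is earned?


Use the formula I = P x R x T / 100
P x R x T = 5000 x 2 x 2 = 20000
I = 20000 / 100 = $200

$200


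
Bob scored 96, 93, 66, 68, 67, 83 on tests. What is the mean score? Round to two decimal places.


Add the scores:
96 + 93 + 66 + 68 + 67 + 83 = 473
Divide by the number of tests:
473 / 6 = 78.8333... ≈ 78.83

78.83


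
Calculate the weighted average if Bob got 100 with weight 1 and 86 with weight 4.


Weighted sum:
1 x 100 + 4 x 86 = 444
Total weight:
1 + 4 = 5
Weighted average:
444 / 5 = 88.8

88.8


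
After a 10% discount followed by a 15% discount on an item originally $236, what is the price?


First discount:
10% of $236 = $23.60
Price after first discount:
$236 - $23.60 = $212.40
Second discount:
15% of $212.40 = $31.86
Final price:
$212.40 - $31.86 = $180.54

$180.54


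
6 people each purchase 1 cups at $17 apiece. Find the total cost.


Cost per person:
1 x $17 = $17
Group total:
6 x $17 = $102

$102


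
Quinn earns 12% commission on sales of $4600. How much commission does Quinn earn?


Convert rate to decimal:
12% = 0.12
Multiply by sales:
$4600 x 0.12 = $552

$552


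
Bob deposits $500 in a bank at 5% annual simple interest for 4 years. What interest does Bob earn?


Use the formula I = P x R x T / 100
P x R x T = 500 x 5 x 4 = 10000
I = 10000 / 100 = $100

$100


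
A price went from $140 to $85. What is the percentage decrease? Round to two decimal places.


Find the absolute change:
|85 - 140| = 55
Divide by original and multiply by 100:
55 / 140 x 100 = 39.2857...% ≈ 39.29%

39.29%


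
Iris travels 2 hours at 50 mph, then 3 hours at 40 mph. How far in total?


Leg 1 distance:
50 x 2 = 100 miles
Leg 2 distance:
40 x 3 = 120 miles
Total distance:
100 + 120 = 220 miles

220 miles


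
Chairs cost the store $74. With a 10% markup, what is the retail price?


Calculate the markup amount:
10% of $74 = $7.40
Add to cost:
$74 + $7.40 = $81.40

$81.40


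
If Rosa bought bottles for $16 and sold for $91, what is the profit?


Selling price = $91
Cost price = $16
Profit = selling price - cost price:
Profit = $91 - $16 = $75

$75


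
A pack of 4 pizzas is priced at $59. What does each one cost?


Total cost: $59
Number of items: 4
Unit price: $59 / 4 = $14.75

$14.75


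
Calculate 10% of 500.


Convert percentage to decimal:
10% = 0.1
Multiply:
500 x 0.1 = 50

50


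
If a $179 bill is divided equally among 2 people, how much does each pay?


Total bill: $179
Number of people: 2
Each pays: $179 / 2 = $89.50

$89.50


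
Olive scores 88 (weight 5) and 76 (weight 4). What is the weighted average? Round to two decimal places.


Weighted sum:
5 x 88 + 4 x 76 = 744
Total weight:
5 + 4 = 9
Weighted average:
744 / 9 = 82.6666... ≈ 82.67

82.67


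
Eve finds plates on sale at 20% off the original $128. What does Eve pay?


Calculate the discount amount:
20% of $128 = $25.60
Subtract from original:
$128 - $25.60 = $102.40

$102.40


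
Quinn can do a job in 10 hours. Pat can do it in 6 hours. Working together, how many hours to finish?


Quinn's rate: 1/10 of the job per hour
Pat's rate: 1/6 of the job per hour
Combined rate: 1/10 + 1/6 = 4/15 per hour
Time = 1 / (4/15) = 15/4 = 3.75 hours

3.75 hours
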